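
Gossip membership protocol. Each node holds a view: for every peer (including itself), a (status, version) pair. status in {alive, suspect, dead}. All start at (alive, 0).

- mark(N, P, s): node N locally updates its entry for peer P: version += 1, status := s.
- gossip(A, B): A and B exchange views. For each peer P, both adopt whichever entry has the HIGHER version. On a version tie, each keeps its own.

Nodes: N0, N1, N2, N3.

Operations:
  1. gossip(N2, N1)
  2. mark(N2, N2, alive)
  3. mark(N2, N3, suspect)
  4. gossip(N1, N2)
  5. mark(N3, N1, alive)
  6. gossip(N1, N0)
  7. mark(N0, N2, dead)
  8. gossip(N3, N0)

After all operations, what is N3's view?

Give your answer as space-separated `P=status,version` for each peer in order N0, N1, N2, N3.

Op 1: gossip N2<->N1 -> N2.N0=(alive,v0) N2.N1=(alive,v0) N2.N2=(alive,v0) N2.N3=(alive,v0) | N1.N0=(alive,v0) N1.N1=(alive,v0) N1.N2=(alive,v0) N1.N3=(alive,v0)
Op 2: N2 marks N2=alive -> (alive,v1)
Op 3: N2 marks N3=suspect -> (suspect,v1)
Op 4: gossip N1<->N2 -> N1.N0=(alive,v0) N1.N1=(alive,v0) N1.N2=(alive,v1) N1.N3=(suspect,v1) | N2.N0=(alive,v0) N2.N1=(alive,v0) N2.N2=(alive,v1) N2.N3=(suspect,v1)
Op 5: N3 marks N1=alive -> (alive,v1)
Op 6: gossip N1<->N0 -> N1.N0=(alive,v0) N1.N1=(alive,v0) N1.N2=(alive,v1) N1.N3=(suspect,v1) | N0.N0=(alive,v0) N0.N1=(alive,v0) N0.N2=(alive,v1) N0.N3=(suspect,v1)
Op 7: N0 marks N2=dead -> (dead,v2)
Op 8: gossip N3<->N0 -> N3.N0=(alive,v0) N3.N1=(alive,v1) N3.N2=(dead,v2) N3.N3=(suspect,v1) | N0.N0=(alive,v0) N0.N1=(alive,v1) N0.N2=(dead,v2) N0.N3=(suspect,v1)

Answer: N0=alive,0 N1=alive,1 N2=dead,2 N3=suspect,1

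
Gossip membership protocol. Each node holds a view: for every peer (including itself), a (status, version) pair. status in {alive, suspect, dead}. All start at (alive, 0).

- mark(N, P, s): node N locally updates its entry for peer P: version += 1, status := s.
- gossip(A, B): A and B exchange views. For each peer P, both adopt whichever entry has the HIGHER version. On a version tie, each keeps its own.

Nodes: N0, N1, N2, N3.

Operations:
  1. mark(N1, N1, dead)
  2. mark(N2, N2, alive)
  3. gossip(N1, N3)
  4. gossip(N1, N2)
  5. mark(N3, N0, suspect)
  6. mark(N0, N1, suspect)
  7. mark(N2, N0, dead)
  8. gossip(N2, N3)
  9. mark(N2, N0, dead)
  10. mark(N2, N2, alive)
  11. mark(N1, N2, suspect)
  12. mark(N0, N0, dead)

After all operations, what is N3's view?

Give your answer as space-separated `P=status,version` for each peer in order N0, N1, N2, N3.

Answer: N0=suspect,1 N1=dead,1 N2=alive,1 N3=alive,0

Derivation:
Op 1: N1 marks N1=dead -> (dead,v1)
Op 2: N2 marks N2=alive -> (alive,v1)
Op 3: gossip N1<->N3 -> N1.N0=(alive,v0) N1.N1=(dead,v1) N1.N2=(alive,v0) N1.N3=(alive,v0) | N3.N0=(alive,v0) N3.N1=(dead,v1) N3.N2=(alive,v0) N3.N3=(alive,v0)
Op 4: gossip N1<->N2 -> N1.N0=(alive,v0) N1.N1=(dead,v1) N1.N2=(alive,v1) N1.N3=(alive,v0) | N2.N0=(alive,v0) N2.N1=(dead,v1) N2.N2=(alive,v1) N2.N3=(alive,v0)
Op 5: N3 marks N0=suspect -> (suspect,v1)
Op 6: N0 marks N1=suspect -> (suspect,v1)
Op 7: N2 marks N0=dead -> (dead,v1)
Op 8: gossip N2<->N3 -> N2.N0=(dead,v1) N2.N1=(dead,v1) N2.N2=(alive,v1) N2.N3=(alive,v0) | N3.N0=(suspect,v1) N3.N1=(dead,v1) N3.N2=(alive,v1) N3.N3=(alive,v0)
Op 9: N2 marks N0=dead -> (dead,v2)
Op 10: N2 marks N2=alive -> (alive,v2)
Op 11: N1 marks N2=suspect -> (suspect,v2)
Op 12: N0 marks N0=dead -> (dead,v1)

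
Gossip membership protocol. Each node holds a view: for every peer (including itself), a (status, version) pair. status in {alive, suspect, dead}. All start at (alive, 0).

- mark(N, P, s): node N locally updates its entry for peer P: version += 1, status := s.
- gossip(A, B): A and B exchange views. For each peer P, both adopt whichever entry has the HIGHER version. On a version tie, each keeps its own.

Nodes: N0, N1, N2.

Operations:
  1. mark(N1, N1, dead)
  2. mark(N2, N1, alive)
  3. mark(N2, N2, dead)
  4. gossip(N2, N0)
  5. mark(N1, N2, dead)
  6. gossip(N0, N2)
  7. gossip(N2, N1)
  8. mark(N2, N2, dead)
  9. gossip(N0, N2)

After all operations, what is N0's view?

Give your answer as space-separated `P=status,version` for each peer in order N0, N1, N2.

Answer: N0=alive,0 N1=alive,1 N2=dead,2

Derivation:
Op 1: N1 marks N1=dead -> (dead,v1)
Op 2: N2 marks N1=alive -> (alive,v1)
Op 3: N2 marks N2=dead -> (dead,v1)
Op 4: gossip N2<->N0 -> N2.N0=(alive,v0) N2.N1=(alive,v1) N2.N2=(dead,v1) | N0.N0=(alive,v0) N0.N1=(alive,v1) N0.N2=(dead,v1)
Op 5: N1 marks N2=dead -> (dead,v1)
Op 6: gossip N0<->N2 -> N0.N0=(alive,v0) N0.N1=(alive,v1) N0.N2=(dead,v1) | N2.N0=(alive,v0) N2.N1=(alive,v1) N2.N2=(dead,v1)
Op 7: gossip N2<->N1 -> N2.N0=(alive,v0) N2.N1=(alive,v1) N2.N2=(dead,v1) | N1.N0=(alive,v0) N1.N1=(dead,v1) N1.N2=(dead,v1)
Op 8: N2 marks N2=dead -> (dead,v2)
Op 9: gossip N0<->N2 -> N0.N0=(alive,v0) N0.N1=(alive,v1) N0.N2=(dead,v2) | N2.N0=(alive,v0) N2.N1=(alive,v1) N2.N2=(dead,v2)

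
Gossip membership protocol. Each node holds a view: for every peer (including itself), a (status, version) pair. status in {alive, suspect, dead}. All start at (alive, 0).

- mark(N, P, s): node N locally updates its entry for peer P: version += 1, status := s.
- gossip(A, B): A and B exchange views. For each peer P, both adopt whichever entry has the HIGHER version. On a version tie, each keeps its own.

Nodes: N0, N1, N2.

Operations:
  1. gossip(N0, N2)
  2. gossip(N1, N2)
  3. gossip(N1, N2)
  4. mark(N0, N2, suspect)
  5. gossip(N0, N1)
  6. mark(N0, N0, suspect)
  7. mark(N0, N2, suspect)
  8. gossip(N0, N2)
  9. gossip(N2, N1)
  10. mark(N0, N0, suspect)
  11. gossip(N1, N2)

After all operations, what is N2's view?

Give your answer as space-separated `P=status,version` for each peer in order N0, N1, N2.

Answer: N0=suspect,1 N1=alive,0 N2=suspect,2

Derivation:
Op 1: gossip N0<->N2 -> N0.N0=(alive,v0) N0.N1=(alive,v0) N0.N2=(alive,v0) | N2.N0=(alive,v0) N2.N1=(alive,v0) N2.N2=(alive,v0)
Op 2: gossip N1<->N2 -> N1.N0=(alive,v0) N1.N1=(alive,v0) N1.N2=(alive,v0) | N2.N0=(alive,v0) N2.N1=(alive,v0) N2.N2=(alive,v0)
Op 3: gossip N1<->N2 -> N1.N0=(alive,v0) N1.N1=(alive,v0) N1.N2=(alive,v0) | N2.N0=(alive,v0) N2.N1=(alive,v0) N2.N2=(alive,v0)
Op 4: N0 marks N2=suspect -> (suspect,v1)
Op 5: gossip N0<->N1 -> N0.N0=(alive,v0) N0.N1=(alive,v0) N0.N2=(suspect,v1) | N1.N0=(alive,v0) N1.N1=(alive,v0) N1.N2=(suspect,v1)
Op 6: N0 marks N0=suspect -> (suspect,v1)
Op 7: N0 marks N2=suspect -> (suspect,v2)
Op 8: gossip N0<->N2 -> N0.N0=(suspect,v1) N0.N1=(alive,v0) N0.N2=(suspect,v2) | N2.N0=(suspect,v1) N2.N1=(alive,v0) N2.N2=(suspect,v2)
Op 9: gossip N2<->N1 -> N2.N0=(suspect,v1) N2.N1=(alive,v0) N2.N2=(suspect,v2) | N1.N0=(suspect,v1) N1.N1=(alive,v0) N1.N2=(suspect,v2)
Op 10: N0 marks N0=suspect -> (suspect,v2)
Op 11: gossip N1<->N2 -> N1.N0=(suspect,v1) N1.N1=(alive,v0) N1.N2=(suspect,v2) | N2.N0=(suspect,v1) N2.N1=(alive,v0) N2.N2=(suspect,v2)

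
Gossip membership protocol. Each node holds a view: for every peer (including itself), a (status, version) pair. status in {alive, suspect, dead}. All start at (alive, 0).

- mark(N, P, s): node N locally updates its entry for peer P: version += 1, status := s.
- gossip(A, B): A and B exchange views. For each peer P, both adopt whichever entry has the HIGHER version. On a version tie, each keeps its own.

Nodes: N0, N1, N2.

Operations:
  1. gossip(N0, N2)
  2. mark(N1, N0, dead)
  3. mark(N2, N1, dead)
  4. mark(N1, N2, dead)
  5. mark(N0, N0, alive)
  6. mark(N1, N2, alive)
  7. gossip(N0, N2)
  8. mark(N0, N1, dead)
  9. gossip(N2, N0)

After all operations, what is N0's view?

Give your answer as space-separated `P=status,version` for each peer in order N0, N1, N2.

Op 1: gossip N0<->N2 -> N0.N0=(alive,v0) N0.N1=(alive,v0) N0.N2=(alive,v0) | N2.N0=(alive,v0) N2.N1=(alive,v0) N2.N2=(alive,v0)
Op 2: N1 marks N0=dead -> (dead,v1)
Op 3: N2 marks N1=dead -> (dead,v1)
Op 4: N1 marks N2=dead -> (dead,v1)
Op 5: N0 marks N0=alive -> (alive,v1)
Op 6: N1 marks N2=alive -> (alive,v2)
Op 7: gossip N0<->N2 -> N0.N0=(alive,v1) N0.N1=(dead,v1) N0.N2=(alive,v0) | N2.N0=(alive,v1) N2.N1=(dead,v1) N2.N2=(alive,v0)
Op 8: N0 marks N1=dead -> (dead,v2)
Op 9: gossip N2<->N0 -> N2.N0=(alive,v1) N2.N1=(dead,v2) N2.N2=(alive,v0) | N0.N0=(alive,v1) N0.N1=(dead,v2) N0.N2=(alive,v0)

Answer: N0=alive,1 N1=dead,2 N2=alive,0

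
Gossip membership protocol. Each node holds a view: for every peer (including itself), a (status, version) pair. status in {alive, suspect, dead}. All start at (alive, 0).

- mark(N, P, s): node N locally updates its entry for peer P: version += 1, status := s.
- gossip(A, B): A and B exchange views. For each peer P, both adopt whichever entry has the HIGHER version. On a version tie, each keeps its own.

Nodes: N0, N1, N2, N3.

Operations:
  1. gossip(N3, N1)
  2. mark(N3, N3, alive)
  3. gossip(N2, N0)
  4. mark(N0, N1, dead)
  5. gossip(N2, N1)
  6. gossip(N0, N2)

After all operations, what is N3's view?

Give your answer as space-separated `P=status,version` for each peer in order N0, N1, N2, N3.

Answer: N0=alive,0 N1=alive,0 N2=alive,0 N3=alive,1

Derivation:
Op 1: gossip N3<->N1 -> N3.N0=(alive,v0) N3.N1=(alive,v0) N3.N2=(alive,v0) N3.N3=(alive,v0) | N1.N0=(alive,v0) N1.N1=(alive,v0) N1.N2=(alive,v0) N1.N3=(alive,v0)
Op 2: N3 marks N3=alive -> (alive,v1)
Op 3: gossip N2<->N0 -> N2.N0=(alive,v0) N2.N1=(alive,v0) N2.N2=(alive,v0) N2.N3=(alive,v0) | N0.N0=(alive,v0) N0.N1=(alive,v0) N0.N2=(alive,v0) N0.N3=(alive,v0)
Op 4: N0 marks N1=dead -> (dead,v1)
Op 5: gossip N2<->N1 -> N2.N0=(alive,v0) N2.N1=(alive,v0) N2.N2=(alive,v0) N2.N3=(alive,v0) | N1.N0=(alive,v0) N1.N1=(alive,v0) N1.N2=(alive,v0) N1.N3=(alive,v0)
Op 6: gossip N0<->N2 -> N0.N0=(alive,v0) N0.N1=(dead,v1) N0.N2=(alive,v0) N0.N3=(alive,v0) | N2.N0=(alive,v0) N2.N1=(dead,v1) N2.N2=(alive,v0) N2.N3=(alive,v0)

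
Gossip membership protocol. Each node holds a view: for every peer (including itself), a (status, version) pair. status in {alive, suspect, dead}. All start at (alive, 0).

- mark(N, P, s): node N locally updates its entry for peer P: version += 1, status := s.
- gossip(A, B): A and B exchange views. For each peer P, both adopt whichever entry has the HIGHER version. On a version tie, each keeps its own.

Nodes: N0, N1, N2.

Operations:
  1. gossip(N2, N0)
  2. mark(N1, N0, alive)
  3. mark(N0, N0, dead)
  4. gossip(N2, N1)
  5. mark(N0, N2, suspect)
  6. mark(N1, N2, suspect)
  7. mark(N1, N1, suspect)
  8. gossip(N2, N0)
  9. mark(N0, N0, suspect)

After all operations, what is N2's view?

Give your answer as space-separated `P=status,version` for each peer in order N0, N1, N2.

Answer: N0=alive,1 N1=alive,0 N2=suspect,1

Derivation:
Op 1: gossip N2<->N0 -> N2.N0=(alive,v0) N2.N1=(alive,v0) N2.N2=(alive,v0) | N0.N0=(alive,v0) N0.N1=(alive,v0) N0.N2=(alive,v0)
Op 2: N1 marks N0=alive -> (alive,v1)
Op 3: N0 marks N0=dead -> (dead,v1)
Op 4: gossip N2<->N1 -> N2.N0=(alive,v1) N2.N1=(alive,v0) N2.N2=(alive,v0) | N1.N0=(alive,v1) N1.N1=(alive,v0) N1.N2=(alive,v0)
Op 5: N0 marks N2=suspect -> (suspect,v1)
Op 6: N1 marks N2=suspect -> (suspect,v1)
Op 7: N1 marks N1=suspect -> (suspect,v1)
Op 8: gossip N2<->N0 -> N2.N0=(alive,v1) N2.N1=(alive,v0) N2.N2=(suspect,v1) | N0.N0=(dead,v1) N0.N1=(alive,v0) N0.N2=(suspect,v1)
Op 9: N0 marks N0=suspect -> (suspect,v2)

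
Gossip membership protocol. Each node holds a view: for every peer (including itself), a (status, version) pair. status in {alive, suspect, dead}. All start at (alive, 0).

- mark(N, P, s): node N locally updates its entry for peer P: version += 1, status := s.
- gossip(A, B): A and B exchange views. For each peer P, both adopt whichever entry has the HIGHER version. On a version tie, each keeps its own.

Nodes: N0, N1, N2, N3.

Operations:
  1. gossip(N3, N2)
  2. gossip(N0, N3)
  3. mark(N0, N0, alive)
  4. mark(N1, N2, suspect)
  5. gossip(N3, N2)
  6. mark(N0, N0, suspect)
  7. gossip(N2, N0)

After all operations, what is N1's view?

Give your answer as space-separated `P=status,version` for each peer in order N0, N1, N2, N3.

Op 1: gossip N3<->N2 -> N3.N0=(alive,v0) N3.N1=(alive,v0) N3.N2=(alive,v0) N3.N3=(alive,v0) | N2.N0=(alive,v0) N2.N1=(alive,v0) N2.N2=(alive,v0) N2.N3=(alive,v0)
Op 2: gossip N0<->N3 -> N0.N0=(alive,v0) N0.N1=(alive,v0) N0.N2=(alive,v0) N0.N3=(alive,v0) | N3.N0=(alive,v0) N3.N1=(alive,v0) N3.N2=(alive,v0) N3.N3=(alive,v0)
Op 3: N0 marks N0=alive -> (alive,v1)
Op 4: N1 marks N2=suspect -> (suspect,v1)
Op 5: gossip N3<->N2 -> N3.N0=(alive,v0) N3.N1=(alive,v0) N3.N2=(alive,v0) N3.N3=(alive,v0) | N2.N0=(alive,v0) N2.N1=(alive,v0) N2.N2=(alive,v0) N2.N3=(alive,v0)
Op 6: N0 marks N0=suspect -> (suspect,v2)
Op 7: gossip N2<->N0 -> N2.N0=(suspect,v2) N2.N1=(alive,v0) N2.N2=(alive,v0) N2.N3=(alive,v0) | N0.N0=(suspect,v2) N0.N1=(alive,v0) N0.N2=(alive,v0) N0.N3=(alive,v0)

Answer: N0=alive,0 N1=alive,0 N2=suspect,1 N3=alive,0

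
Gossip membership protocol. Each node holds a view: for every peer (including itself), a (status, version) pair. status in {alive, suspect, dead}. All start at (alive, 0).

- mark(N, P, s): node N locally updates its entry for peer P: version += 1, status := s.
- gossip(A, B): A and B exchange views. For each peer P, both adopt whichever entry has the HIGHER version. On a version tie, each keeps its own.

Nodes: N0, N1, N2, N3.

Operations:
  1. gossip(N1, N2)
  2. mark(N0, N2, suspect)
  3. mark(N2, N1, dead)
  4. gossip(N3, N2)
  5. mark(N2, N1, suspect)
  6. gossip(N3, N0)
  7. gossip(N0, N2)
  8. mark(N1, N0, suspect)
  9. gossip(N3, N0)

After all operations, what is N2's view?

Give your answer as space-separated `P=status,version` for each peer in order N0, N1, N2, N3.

Op 1: gossip N1<->N2 -> N1.N0=(alive,v0) N1.N1=(alive,v0) N1.N2=(alive,v0) N1.N3=(alive,v0) | N2.N0=(alive,v0) N2.N1=(alive,v0) N2.N2=(alive,v0) N2.N3=(alive,v0)
Op 2: N0 marks N2=suspect -> (suspect,v1)
Op 3: N2 marks N1=dead -> (dead,v1)
Op 4: gossip N3<->N2 -> N3.N0=(alive,v0) N3.N1=(dead,v1) N3.N2=(alive,v0) N3.N3=(alive,v0) | N2.N0=(alive,v0) N2.N1=(dead,v1) N2.N2=(alive,v0) N2.N3=(alive,v0)
Op 5: N2 marks N1=suspect -> (suspect,v2)
Op 6: gossip N3<->N0 -> N3.N0=(alive,v0) N3.N1=(dead,v1) N3.N2=(suspect,v1) N3.N3=(alive,v0) | N0.N0=(alive,v0) N0.N1=(dead,v1) N0.N2=(suspect,v1) N0.N3=(alive,v0)
Op 7: gossip N0<->N2 -> N0.N0=(alive,v0) N0.N1=(suspect,v2) N0.N2=(suspect,v1) N0.N3=(alive,v0) | N2.N0=(alive,v0) N2.N1=(suspect,v2) N2.N2=(suspect,v1) N2.N3=(alive,v0)
Op 8: N1 marks N0=suspect -> (suspect,v1)
Op 9: gossip N3<->N0 -> N3.N0=(alive,v0) N3.N1=(suspect,v2) N3.N2=(suspect,v1) N3.N3=(alive,v0) | N0.N0=(alive,v0) N0.N1=(suspect,v2) N0.N2=(suspect,v1) N0.N3=(alive,v0)

Answer: N0=alive,0 N1=suspect,2 N2=suspect,1 N3=alive,0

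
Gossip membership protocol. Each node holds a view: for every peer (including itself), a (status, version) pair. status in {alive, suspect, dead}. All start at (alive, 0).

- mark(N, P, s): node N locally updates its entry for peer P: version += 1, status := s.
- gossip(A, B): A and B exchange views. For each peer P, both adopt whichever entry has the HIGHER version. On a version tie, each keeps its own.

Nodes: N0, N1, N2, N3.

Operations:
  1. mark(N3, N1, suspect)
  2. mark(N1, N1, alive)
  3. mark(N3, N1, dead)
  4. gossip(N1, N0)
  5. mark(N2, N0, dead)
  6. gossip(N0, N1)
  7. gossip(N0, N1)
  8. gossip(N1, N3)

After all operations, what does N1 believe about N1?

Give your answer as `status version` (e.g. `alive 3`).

Answer: dead 2

Derivation:
Op 1: N3 marks N1=suspect -> (suspect,v1)
Op 2: N1 marks N1=alive -> (alive,v1)
Op 3: N3 marks N1=dead -> (dead,v2)
Op 4: gossip N1<->N0 -> N1.N0=(alive,v0) N1.N1=(alive,v1) N1.N2=(alive,v0) N1.N3=(alive,v0) | N0.N0=(alive,v0) N0.N1=(alive,v1) N0.N2=(alive,v0) N0.N3=(alive,v0)
Op 5: N2 marks N0=dead -> (dead,v1)
Op 6: gossip N0<->N1 -> N0.N0=(alive,v0) N0.N1=(alive,v1) N0.N2=(alive,v0) N0.N3=(alive,v0) | N1.N0=(alive,v0) N1.N1=(alive,v1) N1.N2=(alive,v0) N1.N3=(alive,v0)
Op 7: gossip N0<->N1 -> N0.N0=(alive,v0) N0.N1=(alive,v1) N0.N2=(alive,v0) N0.N3=(alive,v0) | N1.N0=(alive,v0) N1.N1=(alive,v1) N1.N2=(alive,v0) N1.N3=(alive,v0)
Op 8: gossip N1<->N3 -> N1.N0=(alive,v0) N1.N1=(dead,v2) N1.N2=(alive,v0) N1.N3=(alive,v0) | N3.N0=(alive,v0) N3.N1=(dead,v2) N3.N2=(alive,v0) N3.N3=(alive,v0)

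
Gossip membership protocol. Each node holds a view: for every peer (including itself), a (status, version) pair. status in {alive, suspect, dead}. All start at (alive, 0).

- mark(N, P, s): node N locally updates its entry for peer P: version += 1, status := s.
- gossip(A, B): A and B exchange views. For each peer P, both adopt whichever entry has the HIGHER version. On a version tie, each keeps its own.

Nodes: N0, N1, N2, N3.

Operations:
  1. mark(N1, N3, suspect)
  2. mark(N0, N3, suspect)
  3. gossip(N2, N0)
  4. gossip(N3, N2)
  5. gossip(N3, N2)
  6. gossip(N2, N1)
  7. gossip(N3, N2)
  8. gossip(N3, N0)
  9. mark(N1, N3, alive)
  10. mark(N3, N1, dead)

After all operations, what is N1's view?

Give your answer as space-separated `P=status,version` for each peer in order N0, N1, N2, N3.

Op 1: N1 marks N3=suspect -> (suspect,v1)
Op 2: N0 marks N3=suspect -> (suspect,v1)
Op 3: gossip N2<->N0 -> N2.N0=(alive,v0) N2.N1=(alive,v0) N2.N2=(alive,v0) N2.N3=(suspect,v1) | N0.N0=(alive,v0) N0.N1=(alive,v0) N0.N2=(alive,v0) N0.N3=(suspect,v1)
Op 4: gossip N3<->N2 -> N3.N0=(alive,v0) N3.N1=(alive,v0) N3.N2=(alive,v0) N3.N3=(suspect,v1) | N2.N0=(alive,v0) N2.N1=(alive,v0) N2.N2=(alive,v0) N2.N3=(suspect,v1)
Op 5: gossip N3<->N2 -> N3.N0=(alive,v0) N3.N1=(alive,v0) N3.N2=(alive,v0) N3.N3=(suspect,v1) | N2.N0=(alive,v0) N2.N1=(alive,v0) N2.N2=(alive,v0) N2.N3=(suspect,v1)
Op 6: gossip N2<->N1 -> N2.N0=(alive,v0) N2.N1=(alive,v0) N2.N2=(alive,v0) N2.N3=(suspect,v1) | N1.N0=(alive,v0) N1.N1=(alive,v0) N1.N2=(alive,v0) N1.N3=(suspect,v1)
Op 7: gossip N3<->N2 -> N3.N0=(alive,v0) N3.N1=(alive,v0) N3.N2=(alive,v0) N3.N3=(suspect,v1) | N2.N0=(alive,v0) N2.N1=(alive,v0) N2.N2=(alive,v0) N2.N3=(suspect,v1)
Op 8: gossip N3<->N0 -> N3.N0=(alive,v0) N3.N1=(alive,v0) N3.N2=(alive,v0) N3.N3=(suspect,v1) | N0.N0=(alive,v0) N0.N1=(alive,v0) N0.N2=(alive,v0) N0.N3=(suspect,v1)
Op 9: N1 marks N3=alive -> (alive,v2)
Op 10: N3 marks N1=dead -> (dead,v1)

Answer: N0=alive,0 N1=alive,0 N2=alive,0 N3=alive,2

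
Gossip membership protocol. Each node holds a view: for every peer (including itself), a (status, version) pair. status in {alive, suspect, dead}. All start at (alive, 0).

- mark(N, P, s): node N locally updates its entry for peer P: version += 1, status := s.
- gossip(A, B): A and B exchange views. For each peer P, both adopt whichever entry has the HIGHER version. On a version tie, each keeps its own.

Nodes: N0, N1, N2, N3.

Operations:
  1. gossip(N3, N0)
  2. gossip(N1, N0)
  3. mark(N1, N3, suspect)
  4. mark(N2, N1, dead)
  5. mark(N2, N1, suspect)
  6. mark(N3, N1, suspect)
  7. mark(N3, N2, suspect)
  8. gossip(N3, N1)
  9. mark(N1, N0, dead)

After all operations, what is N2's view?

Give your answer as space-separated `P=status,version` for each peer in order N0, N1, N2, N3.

Op 1: gossip N3<->N0 -> N3.N0=(alive,v0) N3.N1=(alive,v0) N3.N2=(alive,v0) N3.N3=(alive,v0) | N0.N0=(alive,v0) N0.N1=(alive,v0) N0.N2=(alive,v0) N0.N3=(alive,v0)
Op 2: gossip N1<->N0 -> N1.N0=(alive,v0) N1.N1=(alive,v0) N1.N2=(alive,v0) N1.N3=(alive,v0) | N0.N0=(alive,v0) N0.N1=(alive,v0) N0.N2=(alive,v0) N0.N3=(alive,v0)
Op 3: N1 marks N3=suspect -> (suspect,v1)
Op 4: N2 marks N1=dead -> (dead,v1)
Op 5: N2 marks N1=suspect -> (suspect,v2)
Op 6: N3 marks N1=suspect -> (suspect,v1)
Op 7: N3 marks N2=suspect -> (suspect,v1)
Op 8: gossip N3<->N1 -> N3.N0=(alive,v0) N3.N1=(suspect,v1) N3.N2=(suspect,v1) N3.N3=(suspect,v1) | N1.N0=(alive,v0) N1.N1=(suspect,v1) N1.N2=(suspect,v1) N1.N3=(suspect,v1)
Op 9: N1 marks N0=dead -> (dead,v1)

Answer: N0=alive,0 N1=suspect,2 N2=alive,0 N3=alive,0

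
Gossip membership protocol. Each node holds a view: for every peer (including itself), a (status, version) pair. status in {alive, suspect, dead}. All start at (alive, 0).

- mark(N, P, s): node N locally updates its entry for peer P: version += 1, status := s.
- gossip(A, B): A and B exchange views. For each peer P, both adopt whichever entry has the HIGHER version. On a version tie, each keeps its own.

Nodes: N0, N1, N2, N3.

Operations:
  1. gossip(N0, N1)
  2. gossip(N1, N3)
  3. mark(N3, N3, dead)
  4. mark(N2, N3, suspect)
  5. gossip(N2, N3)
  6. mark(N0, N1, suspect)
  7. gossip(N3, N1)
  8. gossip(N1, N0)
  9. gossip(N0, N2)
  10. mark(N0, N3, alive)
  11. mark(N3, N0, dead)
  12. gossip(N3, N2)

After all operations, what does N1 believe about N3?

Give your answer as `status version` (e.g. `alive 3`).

Answer: dead 1

Derivation:
Op 1: gossip N0<->N1 -> N0.N0=(alive,v0) N0.N1=(alive,v0) N0.N2=(alive,v0) N0.N3=(alive,v0) | N1.N0=(alive,v0) N1.N1=(alive,v0) N1.N2=(alive,v0) N1.N3=(alive,v0)
Op 2: gossip N1<->N3 -> N1.N0=(alive,v0) N1.N1=(alive,v0) N1.N2=(alive,v0) N1.N3=(alive,v0) | N3.N0=(alive,v0) N3.N1=(alive,v0) N3.N2=(alive,v0) N3.N3=(alive,v0)
Op 3: N3 marks N3=dead -> (dead,v1)
Op 4: N2 marks N3=suspect -> (suspect,v1)
Op 5: gossip N2<->N3 -> N2.N0=(alive,v0) N2.N1=(alive,v0) N2.N2=(alive,v0) N2.N3=(suspect,v1) | N3.N0=(alive,v0) N3.N1=(alive,v0) N3.N2=(alive,v0) N3.N3=(dead,v1)
Op 6: N0 marks N1=suspect -> (suspect,v1)
Op 7: gossip N3<->N1 -> N3.N0=(alive,v0) N3.N1=(alive,v0) N3.N2=(alive,v0) N3.N3=(dead,v1) | N1.N0=(alive,v0) N1.N1=(alive,v0) N1.N2=(alive,v0) N1.N3=(dead,v1)
Op 8: gossip N1<->N0 -> N1.N0=(alive,v0) N1.N1=(suspect,v1) N1.N2=(alive,v0) N1.N3=(dead,v1) | N0.N0=(alive,v0) N0.N1=(suspect,v1) N0.N2=(alive,v0) N0.N3=(dead,v1)
Op 9: gossip N0<->N2 -> N0.N0=(alive,v0) N0.N1=(suspect,v1) N0.N2=(alive,v0) N0.N3=(dead,v1) | N2.N0=(alive,v0) N2.N1=(suspect,v1) N2.N2=(alive,v0) N2.N3=(suspect,v1)
Op 10: N0 marks N3=alive -> (alive,v2)
Op 11: N3 marks N0=dead -> (dead,v1)
Op 12: gossip N3<->N2 -> N3.N0=(dead,v1) N3.N1=(suspect,v1) N3.N2=(alive,v0) N3.N3=(dead,v1) | N2.N0=(dead,v1) N2.N1=(suspect,v1) N2.N2=(alive,v0) N2.N3=(suspect,v1)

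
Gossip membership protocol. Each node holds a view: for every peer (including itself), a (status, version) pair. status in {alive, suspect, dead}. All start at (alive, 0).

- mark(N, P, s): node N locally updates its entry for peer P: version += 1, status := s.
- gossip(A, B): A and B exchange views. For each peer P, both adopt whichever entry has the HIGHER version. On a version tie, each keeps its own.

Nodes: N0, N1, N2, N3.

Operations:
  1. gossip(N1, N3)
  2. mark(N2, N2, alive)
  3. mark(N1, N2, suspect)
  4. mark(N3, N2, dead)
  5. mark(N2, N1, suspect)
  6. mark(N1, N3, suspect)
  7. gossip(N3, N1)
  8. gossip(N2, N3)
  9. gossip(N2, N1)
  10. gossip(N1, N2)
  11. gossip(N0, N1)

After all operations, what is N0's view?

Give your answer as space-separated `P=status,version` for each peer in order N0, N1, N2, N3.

Op 1: gossip N1<->N3 -> N1.N0=(alive,v0) N1.N1=(alive,v0) N1.N2=(alive,v0) N1.N3=(alive,v0) | N3.N0=(alive,v0) N3.N1=(alive,v0) N3.N2=(alive,v0) N3.N3=(alive,v0)
Op 2: N2 marks N2=alive -> (alive,v1)
Op 3: N1 marks N2=suspect -> (suspect,v1)
Op 4: N3 marks N2=dead -> (dead,v1)
Op 5: N2 marks N1=suspect -> (suspect,v1)
Op 6: N1 marks N3=suspect -> (suspect,v1)
Op 7: gossip N3<->N1 -> N3.N0=(alive,v0) N3.N1=(alive,v0) N3.N2=(dead,v1) N3.N3=(suspect,v1) | N1.N0=(alive,v0) N1.N1=(alive,v0) N1.N2=(suspect,v1) N1.N3=(suspect,v1)
Op 8: gossip N2<->N3 -> N2.N0=(alive,v0) N2.N1=(suspect,v1) N2.N2=(alive,v1) N2.N3=(suspect,v1) | N3.N0=(alive,v0) N3.N1=(suspect,v1) N3.N2=(dead,v1) N3.N3=(suspect,v1)
Op 9: gossip N2<->N1 -> N2.N0=(alive,v0) N2.N1=(suspect,v1) N2.N2=(alive,v1) N2.N3=(suspect,v1) | N1.N0=(alive,v0) N1.N1=(suspect,v1) N1.N2=(suspect,v1) N1.N3=(suspect,v1)
Op 10: gossip N1<->N2 -> N1.N0=(alive,v0) N1.N1=(suspect,v1) N1.N2=(suspect,v1) N1.N3=(suspect,v1) | N2.N0=(alive,v0) N2.N1=(suspect,v1) N2.N2=(alive,v1) N2.N3=(suspect,v1)
Op 11: gossip N0<->N1 -> N0.N0=(alive,v0) N0.N1=(suspect,v1) N0.N2=(suspect,v1) N0.N3=(suspect,v1) | N1.N0=(alive,v0) N1.N1=(suspect,v1) N1.N2=(suspect,v1) N1.N3=(suspect,v1)

Answer: N0=alive,0 N1=suspect,1 N2=suspect,1 N3=suspect,1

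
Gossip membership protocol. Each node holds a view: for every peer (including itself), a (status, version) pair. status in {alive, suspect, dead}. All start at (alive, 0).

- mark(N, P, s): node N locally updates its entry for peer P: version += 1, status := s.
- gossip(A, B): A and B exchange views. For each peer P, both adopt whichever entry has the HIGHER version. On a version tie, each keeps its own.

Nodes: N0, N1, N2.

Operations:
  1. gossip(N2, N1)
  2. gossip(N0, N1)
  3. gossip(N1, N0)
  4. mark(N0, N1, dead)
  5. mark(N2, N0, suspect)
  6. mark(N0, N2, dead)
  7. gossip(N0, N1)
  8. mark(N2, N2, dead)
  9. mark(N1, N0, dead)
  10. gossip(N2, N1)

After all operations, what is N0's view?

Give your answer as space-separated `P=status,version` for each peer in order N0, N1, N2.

Answer: N0=alive,0 N1=dead,1 N2=dead,1

Derivation:
Op 1: gossip N2<->N1 -> N2.N0=(alive,v0) N2.N1=(alive,v0) N2.N2=(alive,v0) | N1.N0=(alive,v0) N1.N1=(alive,v0) N1.N2=(alive,v0)
Op 2: gossip N0<->N1 -> N0.N0=(alive,v0) N0.N1=(alive,v0) N0.N2=(alive,v0) | N1.N0=(alive,v0) N1.N1=(alive,v0) N1.N2=(alive,v0)
Op 3: gossip N1<->N0 -> N1.N0=(alive,v0) N1.N1=(alive,v0) N1.N2=(alive,v0) | N0.N0=(alive,v0) N0.N1=(alive,v0) N0.N2=(alive,v0)
Op 4: N0 marks N1=dead -> (dead,v1)
Op 5: N2 marks N0=suspect -> (suspect,v1)
Op 6: N0 marks N2=dead -> (dead,v1)
Op 7: gossip N0<->N1 -> N0.N0=(alive,v0) N0.N1=(dead,v1) N0.N2=(dead,v1) | N1.N0=(alive,v0) N1.N1=(dead,v1) N1.N2=(dead,v1)
Op 8: N2 marks N2=dead -> (dead,v1)
Op 9: N1 marks N0=dead -> (dead,v1)
Op 10: gossip N2<->N1 -> N2.N0=(suspect,v1) N2.N1=(dead,v1) N2.N2=(dead,v1) | N1.N0=(dead,v1) N1.N1=(dead,v1) N1.N2=(dead,v1)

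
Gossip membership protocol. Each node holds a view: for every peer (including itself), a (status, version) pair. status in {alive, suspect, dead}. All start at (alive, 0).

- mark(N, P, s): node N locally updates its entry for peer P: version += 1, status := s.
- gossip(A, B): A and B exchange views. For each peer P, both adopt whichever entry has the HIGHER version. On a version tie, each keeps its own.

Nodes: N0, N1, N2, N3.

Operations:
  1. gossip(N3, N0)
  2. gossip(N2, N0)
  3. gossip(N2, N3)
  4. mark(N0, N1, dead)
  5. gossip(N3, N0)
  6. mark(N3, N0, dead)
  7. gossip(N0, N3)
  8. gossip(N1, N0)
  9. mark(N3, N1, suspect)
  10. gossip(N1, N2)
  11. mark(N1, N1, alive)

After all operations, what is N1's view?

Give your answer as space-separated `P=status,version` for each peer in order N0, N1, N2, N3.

Op 1: gossip N3<->N0 -> N3.N0=(alive,v0) N3.N1=(alive,v0) N3.N2=(alive,v0) N3.N3=(alive,v0) | N0.N0=(alive,v0) N0.N1=(alive,v0) N0.N2=(alive,v0) N0.N3=(alive,v0)
Op 2: gossip N2<->N0 -> N2.N0=(alive,v0) N2.N1=(alive,v0) N2.N2=(alive,v0) N2.N3=(alive,v0) | N0.N0=(alive,v0) N0.N1=(alive,v0) N0.N2=(alive,v0) N0.N3=(alive,v0)
Op 3: gossip N2<->N3 -> N2.N0=(alive,v0) N2.N1=(alive,v0) N2.N2=(alive,v0) N2.N3=(alive,v0) | N3.N0=(alive,v0) N3.N1=(alive,v0) N3.N2=(alive,v0) N3.N3=(alive,v0)
Op 4: N0 marks N1=dead -> (dead,v1)
Op 5: gossip N3<->N0 -> N3.N0=(alive,v0) N3.N1=(dead,v1) N3.N2=(alive,v0) N3.N3=(alive,v0) | N0.N0=(alive,v0) N0.N1=(dead,v1) N0.N2=(alive,v0) N0.N3=(alive,v0)
Op 6: N3 marks N0=dead -> (dead,v1)
Op 7: gossip N0<->N3 -> N0.N0=(dead,v1) N0.N1=(dead,v1) N0.N2=(alive,v0) N0.N3=(alive,v0) | N3.N0=(dead,v1) N3.N1=(dead,v1) N3.N2=(alive,v0) N3.N3=(alive,v0)
Op 8: gossip N1<->N0 -> N1.N0=(dead,v1) N1.N1=(dead,v1) N1.N2=(alive,v0) N1.N3=(alive,v0) | N0.N0=(dead,v1) N0.N1=(dead,v1) N0.N2=(alive,v0) N0.N3=(alive,v0)
Op 9: N3 marks N1=suspect -> (suspect,v2)
Op 10: gossip N1<->N2 -> N1.N0=(dead,v1) N1.N1=(dead,v1) N1.N2=(alive,v0) N1.N3=(alive,v0) | N2.N0=(dead,v1) N2.N1=(dead,v1) N2.N2=(alive,v0) N2.N3=(alive,v0)
Op 11: N1 marks N1=alive -> (alive,v2)

Answer: N0=dead,1 N1=alive,2 N2=alive,0 N3=alive,0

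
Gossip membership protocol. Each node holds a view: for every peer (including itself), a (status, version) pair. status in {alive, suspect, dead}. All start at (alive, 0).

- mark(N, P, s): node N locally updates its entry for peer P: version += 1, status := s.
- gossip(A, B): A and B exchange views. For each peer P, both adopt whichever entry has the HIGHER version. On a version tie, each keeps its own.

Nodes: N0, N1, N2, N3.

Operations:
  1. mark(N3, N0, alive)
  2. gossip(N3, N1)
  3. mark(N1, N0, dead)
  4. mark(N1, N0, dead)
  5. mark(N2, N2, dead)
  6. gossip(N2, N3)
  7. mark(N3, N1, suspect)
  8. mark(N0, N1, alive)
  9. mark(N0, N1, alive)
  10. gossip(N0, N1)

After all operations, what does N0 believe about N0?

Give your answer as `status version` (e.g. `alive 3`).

Answer: dead 3

Derivation:
Op 1: N3 marks N0=alive -> (alive,v1)
Op 2: gossip N3<->N1 -> N3.N0=(alive,v1) N3.N1=(alive,v0) N3.N2=(alive,v0) N3.N3=(alive,v0) | N1.N0=(alive,v1) N1.N1=(alive,v0) N1.N2=(alive,v0) N1.N3=(alive,v0)
Op 3: N1 marks N0=dead -> (dead,v2)
Op 4: N1 marks N0=dead -> (dead,v3)
Op 5: N2 marks N2=dead -> (dead,v1)
Op 6: gossip N2<->N3 -> N2.N0=(alive,v1) N2.N1=(alive,v0) N2.N2=(dead,v1) N2.N3=(alive,v0) | N3.N0=(alive,v1) N3.N1=(alive,v0) N3.N2=(dead,v1) N3.N3=(alive,v0)
Op 7: N3 marks N1=suspect -> (suspect,v1)
Op 8: N0 marks N1=alive -> (alive,v1)
Op 9: N0 marks N1=alive -> (alive,v2)
Op 10: gossip N0<->N1 -> N0.N0=(dead,v3) N0.N1=(alive,v2) N0.N2=(alive,v0) N0.N3=(alive,v0) | N1.N0=(dead,v3) N1.N1=(alive,v2) N1.N2=(alive,v0) N1.N3=(alive,v0)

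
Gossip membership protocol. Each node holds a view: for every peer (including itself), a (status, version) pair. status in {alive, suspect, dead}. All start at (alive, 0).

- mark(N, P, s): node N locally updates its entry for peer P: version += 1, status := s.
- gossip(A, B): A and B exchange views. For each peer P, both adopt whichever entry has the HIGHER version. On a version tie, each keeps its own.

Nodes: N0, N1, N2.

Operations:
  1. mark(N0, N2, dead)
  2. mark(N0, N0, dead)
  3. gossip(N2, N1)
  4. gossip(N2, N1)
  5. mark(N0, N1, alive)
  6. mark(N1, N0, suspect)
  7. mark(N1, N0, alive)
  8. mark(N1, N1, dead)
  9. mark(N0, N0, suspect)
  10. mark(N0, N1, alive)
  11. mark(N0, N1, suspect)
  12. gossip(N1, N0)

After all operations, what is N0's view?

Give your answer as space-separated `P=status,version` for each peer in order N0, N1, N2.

Answer: N0=suspect,2 N1=suspect,3 N2=dead,1

Derivation:
Op 1: N0 marks N2=dead -> (dead,v1)
Op 2: N0 marks N0=dead -> (dead,v1)
Op 3: gossip N2<->N1 -> N2.N0=(alive,v0) N2.N1=(alive,v0) N2.N2=(alive,v0) | N1.N0=(alive,v0) N1.N1=(alive,v0) N1.N2=(alive,v0)
Op 4: gossip N2<->N1 -> N2.N0=(alive,v0) N2.N1=(alive,v0) N2.N2=(alive,v0) | N1.N0=(alive,v0) N1.N1=(alive,v0) N1.N2=(alive,v0)
Op 5: N0 marks N1=alive -> (alive,v1)
Op 6: N1 marks N0=suspect -> (suspect,v1)
Op 7: N1 marks N0=alive -> (alive,v2)
Op 8: N1 marks N1=dead -> (dead,v1)
Op 9: N0 marks N0=suspect -> (suspect,v2)
Op 10: N0 marks N1=alive -> (alive,v2)
Op 11: N0 marks N1=suspect -> (suspect,v3)
Op 12: gossip N1<->N0 -> N1.N0=(alive,v2) N1.N1=(suspect,v3) N1.N2=(dead,v1) | N0.N0=(suspect,v2) N0.N1=(suspect,v3) N0.N2=(dead,v1)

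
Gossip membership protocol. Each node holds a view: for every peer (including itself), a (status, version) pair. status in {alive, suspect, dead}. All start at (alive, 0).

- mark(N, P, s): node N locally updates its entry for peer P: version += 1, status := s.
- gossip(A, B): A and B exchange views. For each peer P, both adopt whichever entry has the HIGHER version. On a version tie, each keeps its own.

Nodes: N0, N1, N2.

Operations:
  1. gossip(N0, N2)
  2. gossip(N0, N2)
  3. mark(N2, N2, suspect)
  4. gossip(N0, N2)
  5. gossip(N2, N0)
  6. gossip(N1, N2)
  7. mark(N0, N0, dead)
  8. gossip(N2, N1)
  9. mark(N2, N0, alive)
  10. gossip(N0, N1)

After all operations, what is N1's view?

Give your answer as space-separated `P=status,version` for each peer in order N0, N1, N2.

Op 1: gossip N0<->N2 -> N0.N0=(alive,v0) N0.N1=(alive,v0) N0.N2=(alive,v0) | N2.N0=(alive,v0) N2.N1=(alive,v0) N2.N2=(alive,v0)
Op 2: gossip N0<->N2 -> N0.N0=(alive,v0) N0.N1=(alive,v0) N0.N2=(alive,v0) | N2.N0=(alive,v0) N2.N1=(alive,v0) N2.N2=(alive,v0)
Op 3: N2 marks N2=suspect -> (suspect,v1)
Op 4: gossip N0<->N2 -> N0.N0=(alive,v0) N0.N1=(alive,v0) N0.N2=(suspect,v1) | N2.N0=(alive,v0) N2.N1=(alive,v0) N2.N2=(suspect,v1)
Op 5: gossip N2<->N0 -> N2.N0=(alive,v0) N2.N1=(alive,v0) N2.N2=(suspect,v1) | N0.N0=(alive,v0) N0.N1=(alive,v0) N0.N2=(suspect,v1)
Op 6: gossip N1<->N2 -> N1.N0=(alive,v0) N1.N1=(alive,v0) N1.N2=(suspect,v1) | N2.N0=(alive,v0) N2.N1=(alive,v0) N2.N2=(suspect,v1)
Op 7: N0 marks N0=dead -> (dead,v1)
Op 8: gossip N2<->N1 -> N2.N0=(alive,v0) N2.N1=(alive,v0) N2.N2=(suspect,v1) | N1.N0=(alive,v0) N1.N1=(alive,v0) N1.N2=(suspect,v1)
Op 9: N2 marks N0=alive -> (alive,v1)
Op 10: gossip N0<->N1 -> N0.N0=(dead,v1) N0.N1=(alive,v0) N0.N2=(suspect,v1) | N1.N0=(dead,v1) N1.N1=(alive,v0) N1.N2=(suspect,v1)

Answer: N0=dead,1 N1=alive,0 N2=suspect,1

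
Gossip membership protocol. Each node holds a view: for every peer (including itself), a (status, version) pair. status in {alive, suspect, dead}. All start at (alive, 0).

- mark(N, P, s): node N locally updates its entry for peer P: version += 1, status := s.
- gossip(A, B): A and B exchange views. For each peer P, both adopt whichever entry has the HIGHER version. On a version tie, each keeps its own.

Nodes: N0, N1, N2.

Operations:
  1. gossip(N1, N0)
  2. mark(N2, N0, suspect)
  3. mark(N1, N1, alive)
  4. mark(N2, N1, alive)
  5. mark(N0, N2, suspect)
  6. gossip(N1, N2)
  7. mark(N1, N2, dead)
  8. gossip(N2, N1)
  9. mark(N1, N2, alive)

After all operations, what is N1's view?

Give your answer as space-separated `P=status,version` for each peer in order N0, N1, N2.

Op 1: gossip N1<->N0 -> N1.N0=(alive,v0) N1.N1=(alive,v0) N1.N2=(alive,v0) | N0.N0=(alive,v0) N0.N1=(alive,v0) N0.N2=(alive,v0)
Op 2: N2 marks N0=suspect -> (suspect,v1)
Op 3: N1 marks N1=alive -> (alive,v1)
Op 4: N2 marks N1=alive -> (alive,v1)
Op 5: N0 marks N2=suspect -> (suspect,v1)
Op 6: gossip N1<->N2 -> N1.N0=(suspect,v1) N1.N1=(alive,v1) N1.N2=(alive,v0) | N2.N0=(suspect,v1) N2.N1=(alive,v1) N2.N2=(alive,v0)
Op 7: N1 marks N2=dead -> (dead,v1)
Op 8: gossip N2<->N1 -> N2.N0=(suspect,v1) N2.N1=(alive,v1) N2.N2=(dead,v1) | N1.N0=(suspect,v1) N1.N1=(alive,v1) N1.N2=(dead,v1)
Op 9: N1 marks N2=alive -> (alive,v2)

Answer: N0=suspect,1 N1=alive,1 N2=alive,2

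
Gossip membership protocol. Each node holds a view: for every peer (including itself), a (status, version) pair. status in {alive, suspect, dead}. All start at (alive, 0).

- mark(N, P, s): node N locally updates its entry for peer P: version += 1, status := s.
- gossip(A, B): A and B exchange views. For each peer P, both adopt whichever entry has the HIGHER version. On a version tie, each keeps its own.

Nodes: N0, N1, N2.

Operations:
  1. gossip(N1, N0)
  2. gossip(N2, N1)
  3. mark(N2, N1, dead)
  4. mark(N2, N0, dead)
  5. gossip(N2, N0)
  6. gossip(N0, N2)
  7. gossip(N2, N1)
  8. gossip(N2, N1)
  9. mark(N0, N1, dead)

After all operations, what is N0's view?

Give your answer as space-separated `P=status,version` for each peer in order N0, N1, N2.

Op 1: gossip N1<->N0 -> N1.N0=(alive,v0) N1.N1=(alive,v0) N1.N2=(alive,v0) | N0.N0=(alive,v0) N0.N1=(alive,v0) N0.N2=(alive,v0)
Op 2: gossip N2<->N1 -> N2.N0=(alive,v0) N2.N1=(alive,v0) N2.N2=(alive,v0) | N1.N0=(alive,v0) N1.N1=(alive,v0) N1.N2=(alive,v0)
Op 3: N2 marks N1=dead -> (dead,v1)
Op 4: N2 marks N0=dead -> (dead,v1)
Op 5: gossip N2<->N0 -> N2.N0=(dead,v1) N2.N1=(dead,v1) N2.N2=(alive,v0) | N0.N0=(dead,v1) N0.N1=(dead,v1) N0.N2=(alive,v0)
Op 6: gossip N0<->N2 -> N0.N0=(dead,v1) N0.N1=(dead,v1) N0.N2=(alive,v0) | N2.N0=(dead,v1) N2.N1=(dead,v1) N2.N2=(alive,v0)
Op 7: gossip N2<->N1 -> N2.N0=(dead,v1) N2.N1=(dead,v1) N2.N2=(alive,v0) | N1.N0=(dead,v1) N1.N1=(dead,v1) N1.N2=(alive,v0)
Op 8: gossip N2<->N1 -> N2.N0=(dead,v1) N2.N1=(dead,v1) N2.N2=(alive,v0) | N1.N0=(dead,v1) N1.N1=(dead,v1) N1.N2=(alive,v0)
Op 9: N0 marks N1=dead -> (dead,v2)

Answer: N0=dead,1 N1=dead,2 N2=alive,0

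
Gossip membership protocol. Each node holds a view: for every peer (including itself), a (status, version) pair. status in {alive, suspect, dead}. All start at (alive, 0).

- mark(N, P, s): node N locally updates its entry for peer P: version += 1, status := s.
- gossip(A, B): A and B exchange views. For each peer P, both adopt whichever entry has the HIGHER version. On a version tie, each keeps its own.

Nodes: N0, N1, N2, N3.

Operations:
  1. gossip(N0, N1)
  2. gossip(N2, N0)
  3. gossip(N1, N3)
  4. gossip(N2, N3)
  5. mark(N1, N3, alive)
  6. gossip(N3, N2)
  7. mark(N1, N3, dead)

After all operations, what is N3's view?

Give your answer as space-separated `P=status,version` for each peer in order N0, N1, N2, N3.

Op 1: gossip N0<->N1 -> N0.N0=(alive,v0) N0.N1=(alive,v0) N0.N2=(alive,v0) N0.N3=(alive,v0) | N1.N0=(alive,v0) N1.N1=(alive,v0) N1.N2=(alive,v0) N1.N3=(alive,v0)
Op 2: gossip N2<->N0 -> N2.N0=(alive,v0) N2.N1=(alive,v0) N2.N2=(alive,v0) N2.N3=(alive,v0) | N0.N0=(alive,v0) N0.N1=(alive,v0) N0.N2=(alive,v0) N0.N3=(alive,v0)
Op 3: gossip N1<->N3 -> N1.N0=(alive,v0) N1.N1=(alive,v0) N1.N2=(alive,v0) N1.N3=(alive,v0) | N3.N0=(alive,v0) N3.N1=(alive,v0) N3.N2=(alive,v0) N3.N3=(alive,v0)
Op 4: gossip N2<->N3 -> N2.N0=(alive,v0) N2.N1=(alive,v0) N2.N2=(alive,v0) N2.N3=(alive,v0) | N3.N0=(alive,v0) N3.N1=(alive,v0) N3.N2=(alive,v0) N3.N3=(alive,v0)
Op 5: N1 marks N3=alive -> (alive,v1)
Op 6: gossip N3<->N2 -> N3.N0=(alive,v0) N3.N1=(alive,v0) N3.N2=(alive,v0) N3.N3=(alive,v0) | N2.N0=(alive,v0) N2.N1=(alive,v0) N2.N2=(alive,v0) N2.N3=(alive,v0)
Op 7: N1 marks N3=dead -> (dead,v2)

Answer: N0=alive,0 N1=alive,0 N2=alive,0 N3=alive,0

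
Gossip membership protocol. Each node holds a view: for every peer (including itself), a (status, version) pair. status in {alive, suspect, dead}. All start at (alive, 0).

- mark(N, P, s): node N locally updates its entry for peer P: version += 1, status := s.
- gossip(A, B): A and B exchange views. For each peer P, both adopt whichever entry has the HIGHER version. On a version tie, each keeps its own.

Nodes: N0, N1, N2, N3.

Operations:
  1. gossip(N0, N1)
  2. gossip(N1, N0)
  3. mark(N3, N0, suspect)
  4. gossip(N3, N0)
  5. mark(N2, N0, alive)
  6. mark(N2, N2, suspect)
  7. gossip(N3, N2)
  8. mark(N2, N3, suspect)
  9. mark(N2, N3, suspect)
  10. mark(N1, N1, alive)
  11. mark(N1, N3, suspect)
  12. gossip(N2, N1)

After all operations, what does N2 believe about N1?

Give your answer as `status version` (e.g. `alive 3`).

Op 1: gossip N0<->N1 -> N0.N0=(alive,v0) N0.N1=(alive,v0) N0.N2=(alive,v0) N0.N3=(alive,v0) | N1.N0=(alive,v0) N1.N1=(alive,v0) N1.N2=(alive,v0) N1.N3=(alive,v0)
Op 2: gossip N1<->N0 -> N1.N0=(alive,v0) N1.N1=(alive,v0) N1.N2=(alive,v0) N1.N3=(alive,v0) | N0.N0=(alive,v0) N0.N1=(alive,v0) N0.N2=(alive,v0) N0.N3=(alive,v0)
Op 3: N3 marks N0=suspect -> (suspect,v1)
Op 4: gossip N3<->N0 -> N3.N0=(suspect,v1) N3.N1=(alive,v0) N3.N2=(alive,v0) N3.N3=(alive,v0) | N0.N0=(suspect,v1) N0.N1=(alive,v0) N0.N2=(alive,v0) N0.N3=(alive,v0)
Op 5: N2 marks N0=alive -> (alive,v1)
Op 6: N2 marks N2=suspect -> (suspect,v1)
Op 7: gossip N3<->N2 -> N3.N0=(suspect,v1) N3.N1=(alive,v0) N3.N2=(suspect,v1) N3.N3=(alive,v0) | N2.N0=(alive,v1) N2.N1=(alive,v0) N2.N2=(suspect,v1) N2.N3=(alive,v0)
Op 8: N2 marks N3=suspect -> (suspect,v1)
Op 9: N2 marks N3=suspect -> (suspect,v2)
Op 10: N1 marks N1=alive -> (alive,v1)
Op 11: N1 marks N3=suspect -> (suspect,v1)
Op 12: gossip N2<->N1 -> N2.N0=(alive,v1) N2.N1=(alive,v1) N2.N2=(suspect,v1) N2.N3=(suspect,v2) | N1.N0=(alive,v1) N1.N1=(alive,v1) N1.N2=(suspect,v1) N1.N3=(suspect,v2)

Answer: alive 1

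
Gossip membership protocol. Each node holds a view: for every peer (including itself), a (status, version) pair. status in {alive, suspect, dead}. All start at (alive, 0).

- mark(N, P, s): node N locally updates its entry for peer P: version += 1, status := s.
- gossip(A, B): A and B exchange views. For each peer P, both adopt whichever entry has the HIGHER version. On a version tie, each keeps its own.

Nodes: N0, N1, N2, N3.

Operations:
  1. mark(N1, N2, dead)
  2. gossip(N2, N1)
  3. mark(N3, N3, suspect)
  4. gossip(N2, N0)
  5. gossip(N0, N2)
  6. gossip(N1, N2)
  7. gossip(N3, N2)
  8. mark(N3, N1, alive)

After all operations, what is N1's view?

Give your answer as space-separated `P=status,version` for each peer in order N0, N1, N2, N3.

Answer: N0=alive,0 N1=alive,0 N2=dead,1 N3=alive,0

Derivation:
Op 1: N1 marks N2=dead -> (dead,v1)
Op 2: gossip N2<->N1 -> N2.N0=(alive,v0) N2.N1=(alive,v0) N2.N2=(dead,v1) N2.N3=(alive,v0) | N1.N0=(alive,v0) N1.N1=(alive,v0) N1.N2=(dead,v1) N1.N3=(alive,v0)
Op 3: N3 marks N3=suspect -> (suspect,v1)
Op 4: gossip N2<->N0 -> N2.N0=(alive,v0) N2.N1=(alive,v0) N2.N2=(dead,v1) N2.N3=(alive,v0) | N0.N0=(alive,v0) N0.N1=(alive,v0) N0.N2=(dead,v1) N0.N3=(alive,v0)
Op 5: gossip N0<->N2 -> N0.N0=(alive,v0) N0.N1=(alive,v0) N0.N2=(dead,v1) N0.N3=(alive,v0) | N2.N0=(alive,v0) N2.N1=(alive,v0) N2.N2=(dead,v1) N2.N3=(alive,v0)
Op 6: gossip N1<->N2 -> N1.N0=(alive,v0) N1.N1=(alive,v0) N1.N2=(dead,v1) N1.N3=(alive,v0) | N2.N0=(alive,v0) N2.N1=(alive,v0) N2.N2=(dead,v1) N2.N3=(alive,v0)
Op 7: gossip N3<->N2 -> N3.N0=(alive,v0) N3.N1=(alive,v0) N3.N2=(dead,v1) N3.N3=(suspect,v1) | N2.N0=(alive,v0) N2.N1=(alive,v0) N2.N2=(dead,v1) N2.N3=(suspect,v1)
Op 8: N3 marks N1=alive -> (alive,v1)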